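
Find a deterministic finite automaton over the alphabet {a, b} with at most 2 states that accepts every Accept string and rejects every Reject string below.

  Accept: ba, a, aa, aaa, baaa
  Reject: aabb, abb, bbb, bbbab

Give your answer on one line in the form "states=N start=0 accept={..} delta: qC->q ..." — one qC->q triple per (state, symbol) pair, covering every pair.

states=2 start=0 accept={0} delta: 0a->0 0b->1 1a->0 1b->1

Grow the machine one transition at a time. Run the examples from 0; the earliest place one falls off (shortest prefix, ties alphabetical) gets sent to the lowest-numbered state that keeps every Accept/Reject pair distinguishable — a pair clashes when both reach the same state with identical unread suffix — and to a fresh state only if none does.
a: 0a undefined. 0a->0: ok.
b: 0b undefined. 0b->0: no, ba/aabb meet in 0. Open state 1: 0b->1.
ba: 1a undefined. 1a->0: ok.
bb: 1b undefined. 1b->0: no, ba/aabb meet in 0. 1b->1: ok.
All examples now run through 2 states with every (state, symbol) defined. Accept strings end in {0}, Reject strings end in {1}; accept={0}.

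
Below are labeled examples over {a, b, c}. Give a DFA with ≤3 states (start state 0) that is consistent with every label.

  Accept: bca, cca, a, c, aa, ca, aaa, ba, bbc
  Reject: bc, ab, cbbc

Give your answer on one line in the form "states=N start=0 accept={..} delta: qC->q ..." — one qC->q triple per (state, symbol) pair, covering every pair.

Grow the machine one transition at a time. Run the examples from 0; the earliest place one falls off (shortest prefix, ties alphabetical) gets sent to the lowest-numbered state that keeps every Accept/Reject pair distinguishable — a pair clashes when both reach the same state with identical unread suffix — and to a fresh state only if none does.
a: 0a undefined. 0a->0: ok.
b: 0b undefined. 0b->0: no, a/ab meet in 0. Open state 1: 0b->1.
c: 0c undefined. 0c->0: no, bbc/cbbc meet in 1 with "bc" left. 0c->1: no, c/ab meet in 1. Open state 2: 0c->2.
ba: 1a undefined. 1a->0: ok.
bb: 1b undefined. 1b->0: ok.
bc: 1c undefined. 1c->0: no, bca/bc meet in 0. 1c->1: ok.
ca: 2a undefined. 2a->0: ok.
cb: 2b undefined. 2b->0: ok.
cc: 2c undefined. 2c->0: ok.
All examples now run through 3 states with every (state, symbol) defined. Accept strings end in {0,2}, Reject strings end in {1}; accept={0,2}.

states=3 start=0 accept={0,2} delta: 0a->0 0b->1 0c->2 1a->0 1b->0 1c->1 2a->0 2b->0 2c->0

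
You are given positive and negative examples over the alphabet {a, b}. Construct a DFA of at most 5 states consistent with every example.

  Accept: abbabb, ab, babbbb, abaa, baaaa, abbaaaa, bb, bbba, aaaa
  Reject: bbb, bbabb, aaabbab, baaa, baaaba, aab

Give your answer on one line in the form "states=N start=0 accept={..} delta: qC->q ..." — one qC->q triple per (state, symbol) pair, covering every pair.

State merging on the prefix tree: take the shortest (then alphabetical) example prefix whose next move is undefined and point that move at state 0, else 1, else 2, ...; a target is out if some Accept/Reject pair would then sit in one state with the same input left (inseparable). If every existing state is out, open a new one.
a: 0a undefined. 0a->0: no, abbabb/bbabb meet in 0 with "bbabb" left. Open state 1: 0a->1.
b: 0b undefined. 0b->0: no, bb/bbb meet in 0. 0b->1: no, aaaa/baaa meet in 1 with "aaa" left. Open state 2: 0b->2.
aa: 1a undefined. 1a->0: ok.
ab: 1b undefined. 1b->0: ok.
ba: 2a undefined. 2a->0: no, ab/baaa meet in 0. 2a->1: no, abbabb/aab meet in 2. 2a->2: no, abbabb/bbb meet in 2 with "bb" left. Open state 3: 2a->3.
bb: 2b undefined. 2b->0: ok.
baa: 3a undefined. 3a->0: ok.
bab: 3b undefined. 3b->0: no, abbabb/bbb meet in 2. 3b->1: ok.
All examples now run through 4 states with every (state, symbol) defined. Accept strings end in {0,3}, Reject strings end in {1,2}; accept={0,3}.

states=4 start=0 accept={0,3} delta: 0a->1 0b->2 1a->0 1b->0 2a->3 2b->0 3a->0 3b->1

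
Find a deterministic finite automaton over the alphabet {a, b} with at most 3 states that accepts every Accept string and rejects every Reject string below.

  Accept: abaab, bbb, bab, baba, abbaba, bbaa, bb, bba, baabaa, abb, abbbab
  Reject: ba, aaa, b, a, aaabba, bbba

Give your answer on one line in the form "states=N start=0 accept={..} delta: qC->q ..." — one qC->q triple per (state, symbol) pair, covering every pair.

State merging on the prefix tree: take the shortest (then alphabetical) example prefix whose next move is undefined and point that move at state 0, else 1, else 2, ...; a target is out if some Accept/Reject pair would then sit in one state with the same input left (inseparable). If every existing state is out, open a new one.
a: 0a undefined. 0a->0: no, bba/aaabba meet in 0 with "bba" left. Open state 1: 0a->1.
b: 0b undefined. 0b->0: no, bbb/b meet in 0. 0b->1: ok.
aa: 1a undefined. 1a->0: no, bab/aaa meet in 1. 1a->1: ok.
ab: 1b undefined. 1b->0: no, bbb/ba meet in 1. 1b->1: no, abaab/ba meet in 1. Open state 2: 1b->2.
aba: 2a undefined. 2a->0: no, bbaa/ba meet in 1. 2a->1: no, baba/ba meet in 1. 2a->2: ok.
abb: 2b undefined. 2b->0: ok.
All examples now run through 3 states with every (state, symbol) defined. Accept strings end in {0,2}, Reject strings end in {1}; accept={0,2}.

states=3 start=0 accept={0,2} delta: 0a->1 0b->1 1a->1 1b->2 2a->2 2b->0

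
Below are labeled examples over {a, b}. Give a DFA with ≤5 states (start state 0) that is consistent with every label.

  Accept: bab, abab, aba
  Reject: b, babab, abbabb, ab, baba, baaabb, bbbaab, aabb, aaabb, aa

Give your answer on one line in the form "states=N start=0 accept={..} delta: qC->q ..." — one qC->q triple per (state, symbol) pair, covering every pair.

states=3 start=0 accept={2} delta: 0a->0 0b->1 1a->2 1b->0 2a->0 2b->2

Fold the examples into a partial DFA from state 0: repeatedly fix the first undefined (state, symbol) met by the shortest-then-alphabetical prefix, trying targets in increasing order and rejecting any under which an Accept and a Reject string meet in one state with the same remainder; add a state when all current targets are rejected. Accepting states are where Accept strings end.
a: 0a undefined. 0a->0: ok.
b: 0b undefined. 0b->0: no, bab/b meet in 0. Open state 1: 0b->1.
ba: 1a undefined. 1a->0: no, bab/b meet in 1. 1a->1: no, bab/aabb meet in 1 with "b" left. Open state 2: 1a->2.
bb: 1b undefined. 1b->0: ok.
baa: 2a undefined. 2a->0: ok.
bab: 2b undefined. 2b->0: no, bab/abbabb meet in 0. 2b->1: no, bab/b meet in 1. 2b->2: ok.
All examples now run through 3 states with every (state, symbol) defined. Accept strings end in {2}, Reject strings end in {0,1}; accept={2}.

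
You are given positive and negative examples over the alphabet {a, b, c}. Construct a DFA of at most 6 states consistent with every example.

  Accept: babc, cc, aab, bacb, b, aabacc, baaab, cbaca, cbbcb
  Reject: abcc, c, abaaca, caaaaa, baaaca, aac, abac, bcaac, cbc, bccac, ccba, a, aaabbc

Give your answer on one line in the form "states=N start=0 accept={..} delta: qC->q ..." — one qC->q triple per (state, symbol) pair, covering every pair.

states=4 start=0 accept={1,3} delta: 0a->0 0b->1 0c->2 1a->0 1b->0 1c->3 2a->0 2b->3 2c->1 3a->1 3b->0 3c->0

State merging on the prefix tree: take the shortest (then alphabetical) example prefix whose next move is undefined and point that move at state 0, else 1, else 2, ...; a target is out if some Accept/Reject pair would then sit in one state with the same input left (inseparable). If every existing state is out, open a new one.
a: 0a undefined. 0a->0: ok.
b: 0b undefined. 0b->0: no, babc/c meet in 0 with "c" left. Open state 1: 0b->1.
c: 0c undefined. 0c->0: no, cc/c meet in 0. 0c->1: no, aab/c meet in 1. Open state 2: 0c->2.
ba: 1a undefined. 1a->0: ok.
bc: 1c undefined. 1c->0: no, babc/a meet in 0. 1c->1: no, babc/abcc meet in 1. 1c->2: no, babc/c meet in 2. Open state 3: 1c->3.
ca: 2a undefined. 2a->0: ok.
cb: 2b undefined. 2b->0: no, bacb/abaaca meet in 0. 2b->1: no, babc/cbc meet in 3. 2b->2: no, cc/cbc meet in 2 with "c" left. 2b->3: ok.
cc: 2c undefined. 2c->0: no, cc/abaaca meet in 0. 2c->1: ok.
bca: 3a undefined. 3a->0: no, cbaca/abaaca meet in 0. 3a->1: ok.
bcc: 3c undefined. 3c->0: ok.
cbb: 3b undefined. 3b->0: ok.
ccb: 1b undefined. 1b->0: ok.
All examples now run through 4 states with every (state, symbol) defined. Accept strings end in {1,3}, Reject strings end in {0,2}; accept={1,3}.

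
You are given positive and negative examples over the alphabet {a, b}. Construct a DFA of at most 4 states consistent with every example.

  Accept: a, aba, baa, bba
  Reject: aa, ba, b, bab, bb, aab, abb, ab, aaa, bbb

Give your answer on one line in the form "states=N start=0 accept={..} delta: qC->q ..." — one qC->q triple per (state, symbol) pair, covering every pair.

states=3 start=0 accept={1} delta: 0a->1 0b->2 1a->2 1b->0 2a->0 2b->0

Fold the examples into a partial DFA from state 0: repeatedly fix the first undefined (state, symbol) met by the shortest-then-alphabetical prefix, trying targets in increasing order and rejecting any under which an Accept and a Reject string meet in one state with the same remainder; add a state when all current targets are rejected. Accepting states are where Accept strings end.
a: 0a undefined. 0a->0: no, a/aa meet in 0. Open state 1: 0a->1.
b: 0b undefined. 0b->0: no, a/ba meet in 1. 0b->1: no, a/b meet in 1. Open state 2: 0b->2.
aa: 1a undefined. 1a->0: no, a/aaa meet in 1. 1a->1: no, a/aa meet in 1. 1a->2: ok.
ab: 1b undefined. 1b->0: ok.
ba: 2a undefined. 2a->0: ok.
bb: 2b undefined. 2b->0: ok.
All examples now run through 3 states with every (state, symbol) defined. Accept strings end in {1}, Reject strings end in {0,2}; accept={1}.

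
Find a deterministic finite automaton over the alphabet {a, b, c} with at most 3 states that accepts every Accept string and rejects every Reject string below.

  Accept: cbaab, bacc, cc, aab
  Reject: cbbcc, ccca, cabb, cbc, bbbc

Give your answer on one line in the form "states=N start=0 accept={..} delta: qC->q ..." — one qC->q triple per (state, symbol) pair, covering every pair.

Fold the examples into a partial DFA from state 0: repeatedly fix the first undefined (state, symbol) met by the shortest-then-alphabetical prefix, trying targets in increasing order and rejecting any under which an Accept and a Reject string meet in one state with the same remainder; add a state when all current targets are rejected. Accepting states are where Accept strings end.
a: 0a undefined. 0a->0: ok.
b: 0b undefined. 0b->0: ok.
c: 0c undefined. 0c->0: no, cbaab/cbbcc meet in 0. Open state 1: 0c->1.
ca: 1a undefined. 1a->0: no, aab/cabb meet in 0. 1a->1: ok.
cb: 1b undefined. 1b->0: no, cbaab/cabb meet in 0. 1b->1: no, cbaab/cabb meet in 1. Open state 2: 1b->2.
cc: 1c undefined. 1c->0: ok.
cba: 2a undefined. 2a->0: ok.
cbb: 2b undefined. 2b->0: no, cbaab/cbbcc meet in 0. 2b->1: ok.
cbc: 2c undefined. 2c->0: no, cbaab/cbc meet in 0. 2c->1: ok.
All examples now run through 3 states with every (state, symbol) defined. Accept strings end in {0}, Reject strings end in {1}; accept={0}.

states=3 start=0 accept={0} delta: 0a->0 0b->0 0c->1 1a->1 1b->2 1c->0 2a->0 2b->1 2c->1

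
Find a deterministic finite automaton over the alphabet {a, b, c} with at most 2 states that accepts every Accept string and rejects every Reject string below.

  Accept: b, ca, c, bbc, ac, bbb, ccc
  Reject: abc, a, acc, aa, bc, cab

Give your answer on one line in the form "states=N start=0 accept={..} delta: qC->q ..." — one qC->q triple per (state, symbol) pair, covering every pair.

State merging on the prefix tree: take the shortest (then alphabetical) example prefix whose next move is undefined and point that move at state 0, else 1, else 2, ...; a target is out if some Accept/Reject pair would then sit in one state with the same input left (inseparable). If every existing state is out, open a new one.
a: 0a undefined. 0a->0: ok.
b: 0b undefined. 0b->0: no, b/a meet in 0. Open state 1: 0b->1.
c: 0c undefined. 0c->0: no, b/cab meet in 1. 0c->1: ok.
bb: 1b undefined. 1b->0: ok.
bc: 1c undefined. 1c->0: ok.
ca: 1a undefined. 1a->0: no, b/cab meet in 1. 1a->1: ok.
All examples now run through 2 states with every (state, symbol) defined. Accept strings end in {1}, Reject strings end in {0}; accept={1}.

states=2 start=0 accept={1} delta: 0a->0 0b->1 0c->1 1a->1 1b->0 1c->0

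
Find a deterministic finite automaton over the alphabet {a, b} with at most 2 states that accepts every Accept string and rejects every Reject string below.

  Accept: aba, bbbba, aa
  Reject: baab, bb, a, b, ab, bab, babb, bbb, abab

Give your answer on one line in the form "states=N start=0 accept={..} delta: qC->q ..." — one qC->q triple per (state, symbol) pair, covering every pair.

Grow the machine one transition at a time. Run the examples from 0; the earliest place one falls off (shortest prefix, ties alphabetical) gets sent to the lowest-numbered state that keeps every Accept/Reject pair distinguishable — a pair clashes when both reach the same state with identical unread suffix — and to a fresh state only if none does.
a: 0a undefined. 0a->0: no, aa/a meet in 0. Open state 1: 0a->1.
b: 0b undefined. 0b->0: no, bbbba/a meet in 1. 0b->1: ok.
aa: 1a undefined. 1a->0: ok.
ab: 1b undefined. 1b->0: no, aba/a meet in 1. 1b->1: ok.
All examples now run through 2 states with every (state, symbol) defined. Accept strings end in {0}, Reject strings end in {1}; accept={0}.

states=2 start=0 accept={0} delta: 0a->1 0b->1 1a->0 1b->1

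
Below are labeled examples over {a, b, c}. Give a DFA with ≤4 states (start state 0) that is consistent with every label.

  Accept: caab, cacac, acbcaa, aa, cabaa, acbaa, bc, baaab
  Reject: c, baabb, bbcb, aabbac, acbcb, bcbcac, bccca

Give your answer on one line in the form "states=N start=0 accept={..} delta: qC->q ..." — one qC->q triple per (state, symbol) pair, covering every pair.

states=4 start=0 accept={0,2,3} delta: 0a->0 0b->1 0c->1 1a->1 1b->2 1c->3 2a->0 2b->1 2c->0 3a->1 3b->2 3c->0

State merging on the prefix tree: take the shortest (then alphabetical) example prefix whose next move is undefined and point that move at state 0, else 1, else 2, ...; a target is out if some Accept/Reject pair would then sit in one state with the same input left (inseparable). If every existing state is out, open a new one.
a: 0a undefined. 0a->0: ok.
b: 0b undefined. 0b->0: no, aa/baabb meet in 0. Open state 1: 0b->1.
c: 0c undefined. 0c->0: no, cacac/c meet in 0. 0c->1: ok.
ba: 1a undefined. 1a->0: no, caab/c meet in 1. 1a->1: ok.
bb: 1b undefined. 1b->0: no, caab/bbcb meet in 0. 1b->1: no, caab/c meet in 1. Open state 2: 1b->2.
bc: 1c undefined. 1c->0: no, cacac/c meet in 1. 1c->1: no, cacac/c meet in 1. 1c->2: no, cacac/aabbac meet in 2 with "ac" left. Open state 3: 1c->3.
bbc: 2c undefined. 2c->0: ok.
bcb: 3b undefined. 3b->0: no, bc/bcbcac meet in 3. 3b->1: no, cacac/bcbcac meet in 3 with "ac" left. 3b->2: ok.
bcc: 3c undefined. 3c->0: ok.
acba: 2a undefined. 2a->0: ok.
caca: 3a undefined. 3a->0: no, cacac/c meet in 1. 3a->1: ok.
baabb: 2b undefined. 2b->0: no, acbcaa/baabb meet in 0. 2b->1: ok.
All examples now run through 4 states with every (state, symbol) defined. Accept strings end in {0,2,3}, Reject strings end in {1}; accept={0,2,3}.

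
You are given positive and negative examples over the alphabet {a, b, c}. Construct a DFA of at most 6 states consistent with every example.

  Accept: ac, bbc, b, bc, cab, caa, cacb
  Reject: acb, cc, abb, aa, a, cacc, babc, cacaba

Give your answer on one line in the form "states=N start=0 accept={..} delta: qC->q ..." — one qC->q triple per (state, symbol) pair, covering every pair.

states=4 start=0 accept={1,2} delta: 0a->0 0b->1 0c->2 1a->2 1b->0 1c->1 2a->3 2b->3 2c->0 3a->1 3b->1 3c->3

State merging on the prefix tree: take the shortest (then alphabetical) example prefix whose next move is undefined and point that move at state 0, else 1, else 2, ...; a target is out if some Accept/Reject pair would then sit in one state with the same input left (inseparable). If every existing state is out, open a new one.
a: 0a undefined. 0a->0: ok.
b: 0b undefined. 0b->0: no, ac/babc meet in 0 with "c" left. Open state 1: 0b->1.
c: 0c undefined. 0c->0: no, ac/cc meet in 0. 0c->1: no, bc/cc meet in 1 with "c" left. Open state 2: 0c->2.
ba: 1a undefined. 1a->0: no, bc/babc meet in 1 with "c" left. 1a->1: no, bbc/babc meet in 1 with "bc" left. 1a->2: ok.
bb: 1b undefined. 1b->0: ok.
bc: 1c undefined. 1c->0: no, bc/abb meet in 0. 1c->1: ok.
ca: 2a undefined. 2a->0: no, ac/cacaba meet in 2. 2a->1: no, b/cacc meet in 1. 2a->2: no, cab/acb meet in 2 with "b" left. Open state 3: 2a->3.
cc: 2c undefined. 2c->0: ok.
acb: 2b undefined. 2b->0: no, ac/babc meet in 2. 2b->1: no, b/acb meet in 1. 2b->2: no, ac/acb meet in 2. 2b->3: ok.
caa: 3a undefined. 3a->0: no, caa/cc meet in 0. 3a->1: ok.
cab: 3b undefined. 3b->0: no, cab/cc meet in 0. 3b->1: ok.
cac: 3c undefined. 3c->0: no, ac/cacc meet in 2. 3c->1: no, b/cacc meet in 1. 3c->2: no, ac/babc meet in 2. 3c->3: ok.
All examples now run through 4 states with every (state, symbol) defined. Accept strings end in {1,2}, Reject strings end in {0,3}; accept={1,2}.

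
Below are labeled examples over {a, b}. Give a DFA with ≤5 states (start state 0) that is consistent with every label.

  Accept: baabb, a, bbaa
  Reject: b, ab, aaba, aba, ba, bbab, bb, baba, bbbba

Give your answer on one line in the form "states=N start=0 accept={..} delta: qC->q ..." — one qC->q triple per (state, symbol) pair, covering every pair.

states=4 start=0 accept={0} delta: 0a->0 0b->1 1a->1 1b->2 2a->3 2b->0 3a->0 3b->1

Fold the examples into a partial DFA from state 0: repeatedly fix the first undefined (state, symbol) met by the shortest-then-alphabetical prefix, trying targets in increasing order and rejecting any under which an Accept and a Reject string meet in one state with the same remainder; add a state when all current targets are rejected. Accepting states are where Accept strings end.
a: 0a undefined. 0a->0: ok.
b: 0b undefined. 0b->0: no, baabb/b meet in 0. Open state 1: 0b->1.
ba: 1a undefined. 1a->0: no, baabb/bb meet in 1 with "b" left. 1a->1: ok.
bb: 1b undefined. 1b->0: no, baabb/b meet in 1. 1b->1: no, baabb/b meet in 1. Open state 2: 1b->2.
bba: 2a undefined. 2a->0: no, a/baba meet in 0. 2a->1: no, bbaa/b meet in 1. 2a->2: no, baabb/bbab meet in 2 with "b" left. Open state 3: 2a->3.
bbb: 2b undefined. 2b->0: ok.
bbaa: 3a undefined. 3a->0: ok.
bbab: 3b undefined. 3b->0: no, baabb/bbab meet in 0. 3b->1: ok.
All examples now run through 4 states with every (state, symbol) defined. Accept strings end in {0}, Reject strings end in {1,2,3}; accept={0}.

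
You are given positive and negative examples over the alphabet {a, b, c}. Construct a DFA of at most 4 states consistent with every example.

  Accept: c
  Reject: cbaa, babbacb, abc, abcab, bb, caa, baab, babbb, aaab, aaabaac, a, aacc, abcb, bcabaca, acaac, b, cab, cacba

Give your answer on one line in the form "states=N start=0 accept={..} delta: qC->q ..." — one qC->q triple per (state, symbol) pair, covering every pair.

State merging on the prefix tree: take the shortest (then alphabetical) example prefix whose next move is undefined and point that move at state 0, else 1, else 2, ...; a target is out if some Accept/Reject pair would then sit in one state with the same input left (inseparable). If every existing state is out, open a new one.
a: 0a undefined. 0a->0: ok.
b: 0b undefined. 0b->0: no, c/abc meet in 0 with "c" left. Open state 1: 0b->1.
c: 0c undefined. 0c->0: no, c/caa meet in 0. 0c->1: no, c/aaab meet in 1. Open state 2: 0c->2.
ba: 1a undefined. 1a->0: no, c/aaabaac meet in 2. 1a->1: ok.
bb: 1b undefined. 1b->0: ok.
bc: 1c undefined. 1c->0: ok.
ca: 2a undefined. 2a->0: no, c/acaac meet in 2. 2a->1: ok.
cb: 2b undefined. 2b->0: ok.
aacc: 2c undefined. 2c->0: ok.
All examples now run through 3 states with every (state, symbol) defined. Accept strings end in {2}, Reject strings end in {0,1}; accept={2}.

states=3 start=0 accept={2} delta: 0a->0 0b->1 0c->2 1a->1 1b->0 1c->0 2a->1 2b->0 2c->0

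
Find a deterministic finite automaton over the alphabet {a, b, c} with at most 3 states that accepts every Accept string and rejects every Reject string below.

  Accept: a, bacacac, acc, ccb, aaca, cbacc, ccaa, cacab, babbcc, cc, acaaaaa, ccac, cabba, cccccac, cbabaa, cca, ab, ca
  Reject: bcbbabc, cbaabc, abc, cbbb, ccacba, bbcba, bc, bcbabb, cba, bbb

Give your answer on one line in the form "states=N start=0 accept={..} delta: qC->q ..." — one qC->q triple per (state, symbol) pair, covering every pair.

states=3 start=0 accept={0,1} delta: 0a->0 0b->1 0c->0 1a->2 1b->2 1c->2 2a->0 2b->2 2c->0

State merging on the prefix tree: take the shortest (then alphabetical) example prefix whose next move is undefined and point that move at state 0, else 1, else 2, ...; a target is out if some Accept/Reject pair would then sit in one state with the same input left (inseparable). If every existing state is out, open a new one.
a: 0a undefined. 0a->0: ok.
b: 0b undefined. 0b->0: no, a/bbb meet in 0. Open state 1: 0b->1.
c: 0c undefined. 0c->0: ok.
ba: 1a undefined. 1a->0: no, a/ccacba meet in 0. 1a->1: no, ccb/ccacba meet in 1. Open state 2: 1a->2.
bb: 1b undefined. 1b->0: no, ccb/cbbb meet in 1. 1b->1: no, ccb/cbbb meet in 1. 1b->2: ok.
bc: 1c undefined. 1c->0: no, a/abc meet in 0. 1c->1: no, ccb/abc meet in 1. 1c->2: ok.
bab: 2b undefined. 2b->0: no, a/bcbbabc meet in 0. 2b->1: no, ccb/cbbb meet in 1. 2b->2: ok.
bac: 2c undefined. 2c->0: ok.
bcba: 2a undefined. 2a->0: ok.
All examples now run through 3 states with every (state, symbol) defined. Accept strings end in {0,1}, Reject strings end in {2}; accept={0,1}.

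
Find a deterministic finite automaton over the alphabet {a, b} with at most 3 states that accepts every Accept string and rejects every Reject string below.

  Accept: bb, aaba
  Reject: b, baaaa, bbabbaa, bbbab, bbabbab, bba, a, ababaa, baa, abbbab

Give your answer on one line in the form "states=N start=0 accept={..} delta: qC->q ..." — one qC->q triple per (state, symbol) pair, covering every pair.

states=3 start=0 accept={2} delta: 0a->0 0b->1 1a->2 1b->2 2a->0 2b->0

State merging on the prefix tree: take the shortest (then alphabetical) example prefix whose next move is undefined and point that move at state 0, else 1, else 2, ...; a target is out if some Accept/Reject pair would then sit in one state with the same input left (inseparable). If every existing state is out, open a new one.
a: 0a undefined. 0a->0: ok.
b: 0b undefined. 0b->0: no, bb/b meet in 0. Open state 1: 0b->1.
ba: 1a undefined. 1a->0: no, aaba/baaaa meet in 0. 1a->1: no, aaba/b meet in 1. Open state 2: 1a->2.
bb: 1b undefined. 1b->0: no, bb/bbabbaa meet in 0. 1b->1: no, bb/b meet in 1. 1b->2: ok.
baa: 2a undefined. 2a->0: ok.
bbb: 2b undefined. 2b->0: ok.
All examples now run through 3 states with every (state, symbol) defined. Accept strings end in {2}, Reject strings end in {0,1}; accept={2}.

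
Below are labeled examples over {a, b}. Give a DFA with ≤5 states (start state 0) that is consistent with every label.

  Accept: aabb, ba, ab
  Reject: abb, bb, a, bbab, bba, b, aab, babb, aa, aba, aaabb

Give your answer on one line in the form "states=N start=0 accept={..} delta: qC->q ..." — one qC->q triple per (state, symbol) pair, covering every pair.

states=3 start=0 accept={0} delta: 0a->1 0b->2 1a->2 1b->0 2a->0 2b->1

State merging on the prefix tree: take the shortest (then alphabetical) example prefix whose next move is undefined and point that move at state 0, else 1, else 2, ...; a target is out if some Accept/Reject pair would then sit in one state with the same input left (inseparable). If every existing state is out, open a new one.
a: 0a undefined. 0a->0: no, aabb/abb meet in 0 with "bb" left. Open state 1: 0a->1.
b: 0b undefined. 0b->0: no, ba/a meet in 1. 0b->1: no, aabb/babb meet in 1 with "abb" left. Open state 2: 0b->2.
aa: 1a undefined. 1a->0: no, aabb/bb meet in 2 with "b" left. 1a->1: no, aabb/abb meet in 1 with "bb" left. 1a->2: ok.
ab: 1b undefined. 1b->0: ok.
ba: 2a undefined. 2a->0: ok.
bb: 2b undefined. 2b->0: no, aabb/abb meet in 2. 2b->1: ok.
All examples now run through 3 states with every (state, symbol) defined. Accept strings end in {0}, Reject strings end in {1,2}; accept={0}.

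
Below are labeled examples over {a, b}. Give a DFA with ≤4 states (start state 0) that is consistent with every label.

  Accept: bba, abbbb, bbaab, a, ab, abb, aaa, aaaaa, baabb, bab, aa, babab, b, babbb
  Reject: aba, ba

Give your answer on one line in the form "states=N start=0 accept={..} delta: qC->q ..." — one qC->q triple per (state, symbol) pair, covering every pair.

State merging on the prefix tree: take the shortest (then alphabetical) example prefix whose next move is undefined and point that move at state 0, else 1, else 2, ...; a target is out if some Accept/Reject pair would then sit in one state with the same input left (inseparable). If every existing state is out, open a new one.
a: 0a undefined. 0a->0: ok.
b: 0b undefined. 0b->0: no, bba/aba meet in 0. Open state 1: 0b->1.
ba: 1a undefined. 1a->0: no, a/aba meet in 0. 1a->1: no, ab/aba meet in 1. Open state 2: 1a->2.
bb: 1b undefined. 1b->0: ok.
baa: 2a undefined. 2a->0: ok.
bab: 2b undefined. 2b->0: ok.
All examples now run through 3 states with every (state, symbol) defined. Accept strings end in {0,1}, Reject strings end in {2}; accept={0,1}.

states=3 start=0 accept={0,1} delta: 0a->0 0b->1 1a->2 1b->0 2a->0 2b->0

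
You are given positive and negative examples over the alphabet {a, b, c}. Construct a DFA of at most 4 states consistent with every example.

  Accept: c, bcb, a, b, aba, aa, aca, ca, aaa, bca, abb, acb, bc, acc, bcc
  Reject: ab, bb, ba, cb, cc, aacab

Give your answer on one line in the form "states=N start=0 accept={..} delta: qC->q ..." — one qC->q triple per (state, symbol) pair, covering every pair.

Grow the machine one transition at a time. Run the examples from 0; the earliest place one falls off (shortest prefix, ties alphabetical) gets sent to the lowest-numbered state that keeps every Accept/Reject pair distinguishable — a pair clashes when both reach the same state with identical unread suffix — and to a fresh state only if none does.
a: 0a undefined. 0a->0: no, b/ab meet in 0 with "b" left. Open state 1: 0a->1.
b: 0b undefined. 0b->0: no, bcb/cb meet in 0 with "cb" left. 0b->1: no, aa/ba meet in 1 with "a" left. Open state 2: 0b->2.
c: 0c undefined. 0c->0: no, c/cc meet in 0. 0c->1: ok.
aa: 1a undefined. 1a->0: no, b/aacab meet in 2. 1a->1: ok.
ab: 1b undefined. 1b->0: ok.
ac: 1c undefined. 1c->0: ok.
ba: 2a undefined. 2a->0: ok.
bb: 2b undefined. 2b->0: ok.
bc: 2c undefined. 2c->0: no, bc/ab meet in 0. 2c->1: no, bcb/ab meet in 0. 2c->2: no, bcb/ab meet in 0. Open state 3: 2c->3.
bca: 3a undefined. 3a->0: no, bca/ab meet in 0. 3a->1: ok.
bcb: 3b undefined. 3b->0: no, bcb/ab meet in 0. 3b->1: ok.
bcc: 3c undefined. 3c->0: no, bcc/ab meet in 0. 3c->1: ok.
All examples now run through 4 states with every (state, symbol) defined. Accept strings end in {1,2,3}, Reject strings end in {0}; accept={1,2,3}.

states=4 start=0 accept={1,2,3} delta: 0a->1 0b->2 0c->1 1a->1 1b->0 1c->0 2a->0 2b->0 2c->3 3a->1 3b->1 3c->1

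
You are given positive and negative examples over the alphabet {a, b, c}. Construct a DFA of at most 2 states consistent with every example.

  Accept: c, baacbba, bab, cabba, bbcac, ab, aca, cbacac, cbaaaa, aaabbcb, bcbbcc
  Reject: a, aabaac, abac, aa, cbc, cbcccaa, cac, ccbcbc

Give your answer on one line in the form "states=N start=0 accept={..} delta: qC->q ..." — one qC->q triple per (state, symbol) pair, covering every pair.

Grow the machine one transition at a time. Run the examples from 0; the earliest place one falls off (shortest prefix, ties alphabetical) gets sent to the lowest-numbered state that keeps every Accept/Reject pair distinguishable — a pair clashes when both reach the same state with identical unread suffix — and to a fresh state only if none does.
a: 0a undefined. 0a->0: ok.
b: 0b undefined. 0b->0: no, c/aabaac meet in 0 with "c" left. Open state 1: 0b->1.
c: 0c undefined. 0c->0: no, c/a meet in 0. 0c->1: ok.
ba: 1a undefined. 1a->0: no, c/aabaac meet in 1. 1a->1: ok.
bb: 1b undefined. 1b->0: no, c/cbc meet in 1. 1b->1: ok.
bc: 1c undefined. 1c->0: ok.
All examples now run through 2 states with every (state, symbol) defined. Accept strings end in {1}, Reject strings end in {0}; accept={1}.

states=2 start=0 accept={1} delta: 0a->0 0b->1 0c->1 1a->1 1b->1 1c->0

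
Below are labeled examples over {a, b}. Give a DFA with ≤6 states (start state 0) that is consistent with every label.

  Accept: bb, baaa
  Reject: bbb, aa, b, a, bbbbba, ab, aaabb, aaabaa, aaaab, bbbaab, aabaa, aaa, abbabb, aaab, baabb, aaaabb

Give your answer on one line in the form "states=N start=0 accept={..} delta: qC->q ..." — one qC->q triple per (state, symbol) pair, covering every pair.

Grow the machine one transition at a time. Run the examples from 0; the earliest place one falls off (shortest prefix, ties alphabetical) gets sent to the lowest-numbered state that keeps every Accept/Reject pair distinguishable — a pair clashes when both reach the same state with identical unread suffix — and to a fresh state only if none does.
a: 0a undefined. 0a->0: no, bb/aaabb meet in 0 with "bb" left. Open state 1: 0a->1.
b: 0b undefined. 0b->0: no, bb/bbb meet in 0. 0b->1: no, bb/ab meet in 1 with "b" left. Open state 2: 0b->2.
aa: 1a undefined. 1a->0: no, bb/aaaabb meet in 2 with "b" left. 1a->1: ok.
ab: 1b undefined. 1b->0: ok.
ba: 2a undefined. 2a->0: no, bb/abbabb meet in 2 with "b" left. 2a->1: no, baaa/aa meet in 1. 2a->2: no, baaa/b meet in 2. Open state 3: 2a->3.
bb: 2b undefined. 2b->0: no, bb/ab meet in 0. 2b->1: no, bb/aa meet in 1. 2b->2: no, bb/bbb meet in 2. 2b->3: ok.
baa: 3a undefined. 3a->0: no, bb/baabb meet in 3. 3a->1: no, baaa/aa meet in 1. 3a->2: ok.
bbb: 3b undefined. 3b->0: ok.
All examples now run through 4 states with every (state, symbol) defined. Accept strings end in {3}, Reject strings end in {0,1,2}; accept={3}.

states=4 start=0 accept={3} delta: 0a->1 0b->2 1a->1 1b->0 2a->3 2b->3 3a->2 3b->0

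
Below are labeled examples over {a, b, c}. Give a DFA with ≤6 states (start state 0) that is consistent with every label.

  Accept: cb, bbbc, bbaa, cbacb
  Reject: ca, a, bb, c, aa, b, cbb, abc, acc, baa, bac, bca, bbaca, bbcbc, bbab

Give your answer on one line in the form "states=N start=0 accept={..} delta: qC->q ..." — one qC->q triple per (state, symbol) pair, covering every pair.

Grow the machine one transition at a time. Run the examples from 0; the earliest place one falls off (shortest prefix, ties alphabetical) gets sent to the lowest-numbered state that keeps every Accept/Reject pair distinguishable — a pair clashes when both reach the same state with identical unread suffix — and to a fresh state only if none does.
a: 0a undefined. 0a->0: ok.
b: 0b undefined. 0b->0: no, bbbc/c meet in 0 with "c" left. Open state 1: 0b->1.
c: 0c undefined. 0c->0: no, cb/b meet in 1. 0c->1: no, cb/bb meet in 1 with "b" left. Open state 2: 0c->2.
ba: 1a undefined. 1a->0: ok.
bb: 1b undefined. 1b->0: no, bbbc/abc meet in 1 with "c" left. 1b->1: no, bbbc/abc meet in 1 with "c" left. 1b->2: ok.
bc: 1c undefined. 1c->0: ok.
ca: 2a undefined. 2a->0: no, bbaa/ca meet in 0. 2a->1: no, bbaa/a meet in 0. 2a->2: no, cb/bbab meet in 2 with "b" left. Open state 3: 2a->3.
cb: 2b undefined. 2b->0: no, cb/a meet in 0. 2b->1: no, cb/b meet in 1. 2b->2: no, cb/bb meet in 2. 2b->3: no, cb/ca meet in 3. Open state 4: 2b->4.
acc: 2c undefined. 2c->0: ok.
cba: 4a undefined. 4a->0: ok.
cbb: 4b undefined. 4b->0: ok.
bbaa: 3a undefined. 3a->0: no, bbaa/a meet in 0. 3a->1: no, bbaa/b meet in 1. 3a->2: no, bbaa/bb meet in 2. 3a->3: no, bbaa/ca meet in 3. 3a->4: ok.
bbab: 3b undefined. 3b->0: ok.
bbac: 3c undefined. 3c->0: ok.
bbbc: 4c undefined. 4c->0: no, bbbc/a meet in 0. 4c->1: no, bbbc/b meet in 1. 4c->2: no, bbbc/bb meet in 2. 4c->3: no, bbbc/ca meet in 3. 4c->4: ok.
All examples now run through 5 states with every (state, symbol) defined. Accept strings end in {4}, Reject strings end in {0,1,2,3}; accept={4}.

states=5 start=0 accept={4} delta: 0a->0 0b->1 0c->2 1a->0 1b->2 1c->0 2a->3 2b->4 2c->0 3a->4 3b->0 3c->0 4a->0 4b->0 4c->4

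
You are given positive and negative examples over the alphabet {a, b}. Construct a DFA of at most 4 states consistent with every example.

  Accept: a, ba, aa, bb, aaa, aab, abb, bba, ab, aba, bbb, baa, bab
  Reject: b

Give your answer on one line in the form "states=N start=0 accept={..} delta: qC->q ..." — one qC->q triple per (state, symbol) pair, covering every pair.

State merging on the prefix tree: take the shortest (then alphabetical) example prefix whose next move is undefined and point that move at state 0, else 1, else 2, ...; a target is out if some Accept/Reject pair would then sit in one state with the same input left (inseparable). If every existing state is out, open a new one.
a: 0a undefined. 0a->0: no, aab/b meet in 0 with "b" left. Open state 1: 0a->1.
b: 0b undefined. 0b->0: no, bb/b meet in 0. 0b->1: no, a/b meet in 1. Open state 2: 0b->2.
aa: 1a undefined. 1a->0: no, aab/b meet in 2. 1a->1: ok.
ab: 1b undefined. 1b->0: no, abb/b meet in 2. 1b->1: ok.
ba: 2a undefined. 2a->0: no, bab/b meet in 2. 2a->1: ok.
bb: 2b undefined. 2b->0: no, bbb/b meet in 2. 2b->1: ok.
All examples now run through 3 states with every (state, symbol) defined. Accept strings end in {1}, Reject strings end in {2}; accept={1}.

states=3 start=0 accept={1} delta: 0a->1 0b->2 1a->1 1b->1 2a->1 2b->1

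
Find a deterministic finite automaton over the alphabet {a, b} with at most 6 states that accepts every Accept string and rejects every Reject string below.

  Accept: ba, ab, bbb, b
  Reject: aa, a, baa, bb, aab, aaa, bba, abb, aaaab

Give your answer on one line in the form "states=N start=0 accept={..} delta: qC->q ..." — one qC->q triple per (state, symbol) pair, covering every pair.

states=4 start=0 accept={0,2} delta: 0a->1 0b->2 1a->3 1b->2 2a->0 2b->1 3a->1 3b->1

State merging on the prefix tree: take the shortest (then alphabetical) example prefix whose next move is undefined and point that move at state 0, else 1, else 2, ...; a target is out if some Accept/Reject pair would then sit in one state with the same input left (inseparable). If every existing state is out, open a new one.
a: 0a undefined. 0a->0: no, ab/aab meet in 0 with "b" left. Open state 1: 0a->1.
b: 0b undefined. 0b->0: no, ba/a meet in 1. 0b->1: no, ba/aa meet in 1 with "a" left. Open state 2: 0b->2.
aa: 1a undefined. 1a->0: no, b/aab meet in 2. 1a->1: no, ab/aab meet in 1 with "b" left. 1a->2: no, ba/aaa meet in 2 with "a" left. Open state 3: 1a->3.
ab: 1b undefined. 1b->0: no, b/abb meet in 2. 1b->1: no, ab/a meet in 1. 1b->2: ok.
ba: 2a undefined. 2a->0: ok.
bb: 2b undefined. 2b->0: no, ba/bb meet in 0. 2b->1: ok.
aaa: 3a undefined. 3a->0: no, ba/aaa meet in 0. 3a->1: ok.
aab: 3b undefined. 3b->0: no, ba/aab meet in 0. 3b->1: ok.
All examples now run through 4 states with every (state, symbol) defined. Accept strings end in {0,2}, Reject strings end in {1,3}; accept={0,2}.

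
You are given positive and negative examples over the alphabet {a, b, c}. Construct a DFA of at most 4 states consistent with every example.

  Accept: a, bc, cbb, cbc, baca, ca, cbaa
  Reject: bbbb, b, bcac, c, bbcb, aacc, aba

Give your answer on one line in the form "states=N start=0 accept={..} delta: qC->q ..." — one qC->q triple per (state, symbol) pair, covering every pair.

Fold the examples into a partial DFA from state 0: repeatedly fix the first undefined (state, symbol) met by the shortest-then-alphabetical prefix, trying targets in increasing order and rejecting any under which an Accept and a Reject string meet in one state with the same remainder; add a state when all current targets are rejected. Accepting states are where Accept strings end.
a: 0a undefined. 0a->0: ok.
b: 0b undefined. 0b->0: no, a/bbbb meet in 0. Open state 1: 0b->1.
c: 0c undefined. 0c->0: no, a/c meet in 0. 0c->1: no, bc/aacc meet in 1 with "c" left. Open state 2: 0c->2.
ba: 1a undefined. 1a->0: no, a/aba meet in 0. 1a->1: ok.
bb: 1b undefined. 1b->0: no, a/bbbb meet in 0. 1b->1: ok.
bc: 1c undefined. 1c->0: ok.
ca: 2a undefined. 2a->0: ok.
cb: 2b undefined. 2b->0: no, cbb/bbbb meet in 1. 2b->1: no, cbb/bbbb meet in 1. 2b->2: no, cbb/bcac meet in 2. Open state 3: 2b->3.
cba: 3a undefined. 3a->0: ok.
cbb: 3b undefined. 3b->0: ok.
cbc: 3c undefined. 3c->0: ok.
aacc: 2c undefined. 2c->0: no, a/aacc meet in 0. 2c->1: ok.
All examples now run through 4 states with every (state, symbol) defined. Accept strings end in {0}, Reject strings end in {1,2}; accept={0}.

states=4 start=0 accept={0} delta: 0a->0 0b->1 0c->2 1a->1 1b->1 1c->0 2a->0 2b->3 2c->1 3a->0 3b->0 3c->0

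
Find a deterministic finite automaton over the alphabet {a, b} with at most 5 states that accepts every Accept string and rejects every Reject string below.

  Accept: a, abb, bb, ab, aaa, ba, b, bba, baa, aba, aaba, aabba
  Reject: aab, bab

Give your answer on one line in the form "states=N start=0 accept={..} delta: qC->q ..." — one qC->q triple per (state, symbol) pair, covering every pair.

states=4 start=0 accept={0,1,2} delta: 0a->1 0b->1 1a->2 1b->0 2a->0 2b->3 3a->0 3b->0

State merging on the prefix tree: take the shortest (then alphabetical) example prefix whose next move is undefined and point that move at state 0, else 1, else 2, ...; a target is out if some Accept/Reject pair would then sit in one state with the same input left (inseparable). If every existing state is out, open a new one.
a: 0a undefined. 0a->0: no, ab/aab meet in 0 with "b" left. Open state 1: 0a->1.
b: 0b undefined. 0b->0: no, ab/bab meet in 1 with "b" left. 0b->1: ok.
aa: 1a undefined. 1a->0: no, a/aab meet in 1. 1a->1: no, bb/aab meet in 1 with "b" left. Open state 2: 1a->2.
ab: 1b undefined. 1b->0: ok.
aaa: 2a undefined. 2a->0: ok.
aab: 2b undefined. 2b->0: no, bb/aab meet in 0. 2b->1: no, a/aab meet in 1. 2b->2: no, ba/aab meet in 2. Open state 3: 2b->3.
aaba: 3a undefined. 3a->0: ok.
aabb: 3b undefined. 3b->0: ok.
All examples now run through 4 states with every (state, symbol) defined. Accept strings end in {0,1,2}, Reject strings end in {3}; accept={0,1,2}.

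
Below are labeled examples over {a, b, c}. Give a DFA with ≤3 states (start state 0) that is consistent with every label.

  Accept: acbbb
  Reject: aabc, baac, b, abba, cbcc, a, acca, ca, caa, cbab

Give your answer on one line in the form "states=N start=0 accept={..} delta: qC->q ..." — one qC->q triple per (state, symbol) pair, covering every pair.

Grow the machine one transition at a time. Run the examples from 0; the earliest place one falls off (shortest prefix, ties alphabetical) gets sent to the lowest-numbered state that keeps every Accept/Reject pair distinguishable — a pair clashes when both reach the same state with identical unread suffix — and to a fresh state only if none does.
a: 0a undefined. 0a->0: ok.
b: 0b undefined. 0b->0: ok.
c: 0c undefined. 0c->0: no, acbbb/aabc meet in 0. Open state 1: 0c->1.
ca: 1a undefined. 1a->0: ok.
cb: 1b undefined. 1b->0: no, acbbb/b meet in 0. 1b->1: no, acbbb/aabc meet in 1. Open state 2: 1b->2.
acc: 1c undefined. 1c->0: ok.
cba: 2a undefined. 2a->0: ok.
cbc: 2c undefined. 2c->0: ok.
acbb: 2b undefined. 2b->0: no, acbbb/b meet in 0. 2b->1: ok.
All examples now run through 3 states with every (state, symbol) defined. Accept strings end in {2}, Reject strings end in {0,1}; accept={2}.

states=3 start=0 accept={2} delta: 0a->0 0b->0 0c->1 1a->0 1b->2 1c->0 2a->0 2b->1 2c->0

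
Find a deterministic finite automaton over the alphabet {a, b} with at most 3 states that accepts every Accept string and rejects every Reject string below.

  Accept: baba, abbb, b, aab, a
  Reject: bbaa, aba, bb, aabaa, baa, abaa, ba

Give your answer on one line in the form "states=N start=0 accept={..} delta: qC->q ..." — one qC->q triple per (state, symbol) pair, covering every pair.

Grow the machine one transition at a time. Run the examples from 0; the earliest place one falls off (shortest prefix, ties alphabetical) gets sent to the lowest-numbered state that keeps every Accept/Reject pair distinguishable — a pair clashes when both reach the same state with identical unread suffix — and to a fresh state only if none does.
a: 0a undefined. 0a->0: ok.
b: 0b undefined. 0b->0: no, baba/bbaa meet in 0. Open state 1: 0b->1.
ba: 1a undefined. 1a->0: no, baba/aba meet in 0. 1a->1: no, b/aba meet in 1. Open state 2: 1a->2.
bb: 1b undefined. 1b->0: no, a/bbaa meet in 0. 1b->1: no, abbb/bb meet in 1. 1b->2: ok.
baa: 2a undefined. 2a->0: no, a/bbaa meet in 0. 2a->1: no, b/aabaa meet in 1. 2a->2: ok.
bab: 2b undefined. 2b->0: ok.
All examples now run through 3 states with every (state, symbol) defined. Accept strings end in {0,1}, Reject strings end in {2}; accept={0,1}.

states=3 start=0 accept={0,1} delta: 0a->0 0b->1 1a->2 1b->2 2a->2 2b->0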